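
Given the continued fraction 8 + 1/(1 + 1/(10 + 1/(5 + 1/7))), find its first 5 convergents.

Using the convergent recurrence p_i = a_i*p_{i-1} + p_{i-2}, q_i = a_i*q_{i-1} + q_{i-2} with p_{-2}=0, p_{-1}=1, q_{-2}=1, q_{-1}=0:
  i=0: a_0=8, p_0 = 8*1 + 0 = 8, q_0 = 8*0 + 1 = 1.
  i=1: a_1=1, p_1 = 1*8 + 1 = 9, q_1 = 1*1 + 0 = 1.
  i=2: a_2=10, p_2 = 10*9 + 8 = 98, q_2 = 10*1 + 1 = 11.
  i=3: a_3=5, p_3 = 5*98 + 9 = 499, q_3 = 5*11 + 1 = 56.
  i=4: a_4=7, p_4 = 7*499 + 98 = 3591, q_4 = 7*56 + 11 = 403.

8/1, 9/1, 98/11, 499/56, 3591/403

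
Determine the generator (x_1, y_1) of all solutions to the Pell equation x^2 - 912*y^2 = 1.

(x, y) = (151, 5)

First expand sqrt(912) as a continued fraction. With x_i = (sqrt(912) + m_i)/d_i and (m_0, d_0) = (0, 1): a_0 = floor(sqrt(912)) = 30, since 30^2 = 900 <= 912 < 961 = 31^2.
Iterate m_{i+1} = d_i*a_i - m_i, d_{i+1} = (912 - m_{i+1}^2)/d_i, a_{i+1} = floor((a_0 + m_{i+1})/d_{i+1}):
  m_1 = 1*30 - 0 = 30, d_1 = (912 - 30^2)/1 = 12/1 = 12, a_1 = floor((30 + 30)/12) = 5.
  m_2 = 12*5 - 30 = 30, d_2 = (912 - 30^2)/12 = 12/12 = 1, a_2 = floor((30 + 30)/1) = 60.
  m_3 = 1*60 - 30 = 30, d_3 = (912 - 30^2)/1 = 12/1 = 12: (m_3, d_3) = (m_1, d_1) = (30, 12), so from here the quotients repeat a_1, a_2; the period length is 2.
So sqrt(912) = [30; (5, 60)] with period length k = 2.
k is even, so the fundamental solution of x^2 - 912y^2 = 1 is (p_{k-1}, q_{k-1}) = (p_1, q_1); compute convergents through index 1.
Convergents (p_i = a_i*p_{i-1} + p_{i-2}, q_i = a_i*q_{i-1} + q_{i-2} with p_{-2}=0, p_{-1}=1, q_{-2}=1, q_{-1}=0):
  i=0: a_0=30, p_0 = 30*1 + 0 = 30, q_0 = 30*0 + 1 = 1.
  i=1: a_1=5, p_1 = 5*30 + 1 = 151, q_1 = 5*1 + 0 = 5.
Check: 151^2 - 912*5^2 = 22801 - 22800 = 1, so (x, y) = (151, 5) solves the equation, and by the theorem it is the least positive solution.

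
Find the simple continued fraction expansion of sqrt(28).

Write x_i = (sqrt(28) + m_i)/d_i with (m_0, d_0) = (0, 1). a_0 = floor(sqrt(28)) = 5, since 5^2 = 25 <= 28 < 36 = 6^2.
Iterate m_{i+1} = d_i*a_i - m_i, d_{i+1} = (28 - m_{i+1}^2)/d_i, a_{i+1} = floor((a_0 + m_{i+1})/d_{i+1}):
  m_1 = 1*5 - 0 = 5, d_1 = (28 - 5^2)/1 = 3/1 = 3, a_1 = floor((5 + 5)/3) = 3.
  m_2 = 3*3 - 5 = 4, d_2 = (28 - 4^2)/3 = 12/3 = 4, a_2 = floor((5 + 4)/4) = 2.
  m_3 = 4*2 - 4 = 4, d_3 = (28 - 4^2)/4 = 12/4 = 3, a_3 = floor((5 + 4)/3) = 3.
  m_4 = 3*3 - 4 = 5, d_4 = (28 - 5^2)/3 = 3/3 = 1, a_4 = floor((5 + 5)/1) = 10.
  m_5 = 1*10 - 5 = 5, d_5 = (28 - 5^2)/1 = 3/1 = 3: (m_5, d_5) = (m_1, d_1) = (5, 3), so from here the quotients repeat a_1, ..., a_4; the period length is 4.
Hence the expansion of sqrt(28) is a_0 = 5 followed by the repeating block 3, 2, 3, 10 (period 4).

[5; (3, 2, 3, 10)]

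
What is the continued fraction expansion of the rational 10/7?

Run the Euclidean algorithm on 10 and 7; the successive quotients are the partial quotients a_0, a_1, ... (each step inverts the fractional part left over by the previous one):
  10 = 1*7 + 3, so a_0 = 1.
  7 = 2*3 + 1, so a_1 = 2.
  3 = 3*1 + 0, so a_2 = 3.
The remainder reaches 0 after 3 divisions, so the expansion has 3 partial quotients, read off in order.

[1; 2, 3]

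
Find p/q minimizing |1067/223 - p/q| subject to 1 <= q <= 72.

311/65

Expand x = 1067/223 as a continued fraction with the Euclidean algorithm:
  1067 = 4*223 + 175, so a_0 = 4.
  223 = 1*175 + 48, so a_1 = 1.
  175 = 3*48 + 31, so a_2 = 3.
  48 = 1*31 + 17, so a_3 = 1.
  31 = 1*17 + 14, so a_4 = 1.
  17 = 1*14 + 3, so a_5 = 1.
  14 = 4*3 + 2, so a_6 = 4.
  3 = 1*2 + 1, so a_7 = 1.
  2 = 2*1 + 0, so a_8 = 2.
so x = [4; 1, 3, 1, 1, 1, 4, 1, 2].
Convergents (p_i = a_i*p_{i-1} + p_{i-2}, q_i = a_i*q_{i-1} + q_{i-2} with p_{-2}=0, p_{-1}=1, q_{-2}=1, q_{-1}=0), until the denominator exceeds 72:
  i=0: a_0=4, p_0 = 4*1 + 0 = 4, q_0 = 4*0 + 1 = 1.
  i=1: a_1=1, p_1 = 1*4 + 1 = 5, q_1 = 1*1 + 0 = 1.
  i=2: a_2=3, p_2 = 3*5 + 4 = 19, q_2 = 3*1 + 1 = 4.
  i=3: a_3=1, p_3 = 1*19 + 5 = 24, q_3 = 1*4 + 1 = 5.
  i=4: a_4=1, p_4 = 1*24 + 19 = 43, q_4 = 1*5 + 4 = 9.
  i=5: a_5=1, p_5 = 1*43 + 24 = 67, q_5 = 1*9 + 5 = 14.
  i=6: a_6=4, p_6 = 4*67 + 43 = 311, q_6 = 4*14 + 9 = 65.
  i=7: a_7=1, p_7 = 1*311 + 67 = 378, q_7 = 1*65 + 14 = 79.
q_7 = 79 > 72, so the last convergent with denominator <= 72 is p_6/q_6 = 311/65.
The closest fraction with denominator <= 72 is either p_6/q_6 or the intermediate fraction (k*p_6 + p_5)/(k*q_6 + q_5) with the largest k >= 1 whose denominator stays <= 72; these approach x as k grows, and every other convergent or intermediate fraction in range is farther away.
Largest k: floor((72 - q_5)/q_6) = floor((72 - 14)/65) = 0.
Since k = 0, no intermediate fraction beyond p_6/q_6 has denominator <= 72, so the convergent 311/65 is the closest (its error is |1067*65 - 311*223|/(223*65) = 2/14495).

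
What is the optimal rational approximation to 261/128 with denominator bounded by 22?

Expand x = 261/128 as a continued fraction with the Euclidean algorithm:
  261 = 2*128 + 5, so a_0 = 2.
  128 = 25*5 + 3, so a_1 = 25.
  5 = 1*3 + 2, so a_2 = 1.
  3 = 1*2 + 1, so a_3 = 1.
  2 = 2*1 + 0, so a_4 = 2.
so x = [2; 25, 1, 1, 2].
Convergents (p_i = a_i*p_{i-1} + p_{i-2}, q_i = a_i*q_{i-1} + q_{i-2} with p_{-2}=0, p_{-1}=1, q_{-2}=1, q_{-1}=0), until the denominator exceeds 22:
  i=0: a_0=2, p_0 = 2*1 + 0 = 2, q_0 = 2*0 + 1 = 1.
  i=1: a_1=25, p_1 = 25*2 + 1 = 51, q_1 = 25*1 + 0 = 25.
q_1 = 25 > 22, so the last convergent with denominator <= 22 is p_0/q_0 = 2/1.
The closest fraction with denominator <= 22 is either p_0/q_0 or the intermediate fraction (k*p_0 + p_{-1})/(k*q_0 + q_{-1}) with the largest k >= 1 whose denominator stays <= 22; these approach x as k grows, and every other convergent or intermediate fraction in range is farther away.
Largest k: floor((22 - q_{-1})/q_0) = floor((22 - 0)/1) = 22 (using the seeds p_{-1} = 1, q_{-1} = 0).
That gives (22*2 + 1)/(22*1 + 0) = 45/22.
Compare the errors: |x - 2/1| = |261*1 - 2*128|/(128*1) = 5/128, and |x - 45/22| = |261*22 - 45*128|/(128*22) = 18/2816.
Cross-multiplying, 18*128 = 2304 < 14080 = 5*2816, so 18/2816 is smaller: the intermediate fraction 45/22 is closer to x than 2/1.

45/22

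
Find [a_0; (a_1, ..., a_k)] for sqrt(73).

Write x_i = (sqrt(73) + m_i)/d_i with (m_0, d_0) = (0, 1). a_0 = floor(sqrt(73)) = 8, since 8^2 = 64 <= 73 < 81 = 9^2.
Iterate m_{i+1} = d_i*a_i - m_i, d_{i+1} = (73 - m_{i+1}^2)/d_i, a_{i+1} = floor((a_0 + m_{i+1})/d_{i+1}):
  m_1 = 1*8 - 0 = 8, d_1 = (73 - 8^2)/1 = 9/1 = 9, a_1 = floor((8 + 8)/9) = 1.
  m_2 = 9*1 - 8 = 1, d_2 = (73 - 1^2)/9 = 72/9 = 8, a_2 = floor((8 + 1)/8) = 1.
  m_3 = 8*1 - 1 = 7, d_3 = (73 - 7^2)/8 = 24/8 = 3, a_3 = floor((8 + 7)/3) = 5.
  m_4 = 3*5 - 7 = 8, d_4 = (73 - 8^2)/3 = 9/3 = 3, a_4 = floor((8 + 8)/3) = 5.
  m_5 = 3*5 - 8 = 7, d_5 = (73 - 7^2)/3 = 24/3 = 8, a_5 = floor((8 + 7)/8) = 1.
  m_6 = 8*1 - 7 = 1, d_6 = (73 - 1^2)/8 = 72/8 = 9, a_6 = floor((8 + 1)/9) = 1.
  m_7 = 9*1 - 1 = 8, d_7 = (73 - 8^2)/9 = 9/9 = 1, a_7 = floor((8 + 8)/1) = 16.
  m_8 = 1*16 - 8 = 8, d_8 = (73 - 8^2)/1 = 9/1 = 9: (m_8, d_8) = (m_1, d_1) = (8, 9), so from here the quotients repeat a_1, ..., a_7; the period length is 7.
Hence the expansion of sqrt(73) is a_0 = 8 followed by the repeating block 1, 1, 5, 5, 1, 1, 16 (period 7).

[8; (1, 1, 5, 5, 1, 1, 16)]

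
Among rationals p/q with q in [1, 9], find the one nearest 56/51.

10/9

Expand x = 56/51 as a continued fraction with the Euclidean algorithm:
  56 = 1*51 + 5, so a_0 = 1.
  51 = 10*5 + 1, so a_1 = 10.
  5 = 5*1 + 0, so a_2 = 5.
so x = [1; 10, 5].
Convergents (p_i = a_i*p_{i-1} + p_{i-2}, q_i = a_i*q_{i-1} + q_{i-2} with p_{-2}=0, p_{-1}=1, q_{-2}=1, q_{-1}=0), until the denominator exceeds 9:
  i=0: a_0=1, p_0 = 1*1 + 0 = 1, q_0 = 1*0 + 1 = 1.
  i=1: a_1=10, p_1 = 10*1 + 1 = 11, q_1 = 10*1 + 0 = 10.
q_1 = 10 > 9, so the last convergent with denominator <= 9 is p_0/q_0 = 1/1.
The closest fraction with denominator <= 9 is either p_0/q_0 or the intermediate fraction (k*p_0 + p_{-1})/(k*q_0 + q_{-1}) with the largest k >= 1 whose denominator stays <= 9; these approach x as k grows, and every other convergent or intermediate fraction in range is farther away.
Largest k: floor((9 - q_{-1})/q_0) = floor((9 - 0)/1) = 9 (using the seeds p_{-1} = 1, q_{-1} = 0).
That gives (9*1 + 1)/(9*1 + 0) = 10/9.
Compare the errors: |x - 1/1| = |56*1 - 1*51|/(51*1) = 5/51, and |x - 10/9| = |56*9 - 10*51|/(51*9) = 6/459.
Cross-multiplying, 6*51 = 306 < 2295 = 5*459, so 6/459 is smaller: the intermediate fraction 10/9 is closer to x than 1/1.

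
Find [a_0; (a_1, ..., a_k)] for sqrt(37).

Write x_i = (sqrt(37) + m_i)/d_i with (m_0, d_0) = (0, 1). a_0 = floor(sqrt(37)) = 6, since 6^2 = 36 <= 37 < 49 = 7^2.
Iterate m_{i+1} = d_i*a_i - m_i, d_{i+1} = (37 - m_{i+1}^2)/d_i, a_{i+1} = floor((a_0 + m_{i+1})/d_{i+1}):
  m_1 = 1*6 - 0 = 6, d_1 = (37 - 6^2)/1 = 1/1 = 1, a_1 = floor((6 + 6)/1) = 12.
  m_2 = 1*12 - 6 = 6, d_2 = (37 - 6^2)/1 = 1/1 = 1: (m_2, d_2) = (m_1, d_1) = (6, 1), so from here the quotient a_1 repeats; the period length is 1.
Hence the expansion of sqrt(37) is a_0 = 6 followed by the repeating block 12 (period 1).

[6; (12)]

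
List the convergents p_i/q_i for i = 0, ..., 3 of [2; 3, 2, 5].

2/1, 7/3, 16/7, 87/38

Using the convergent recurrence p_i = a_i*p_{i-1} + p_{i-2}, q_i = a_i*q_{i-1} + q_{i-2} with p_{-2}=0, p_{-1}=1, q_{-2}=1, q_{-1}=0:
  i=0: a_0=2, p_0 = 2*1 + 0 = 2, q_0 = 2*0 + 1 = 1.
  i=1: a_1=3, p_1 = 3*2 + 1 = 7, q_1 = 3*1 + 0 = 3.
  i=2: a_2=2, p_2 = 2*7 + 2 = 16, q_2 = 2*3 + 1 = 7.
  i=3: a_3=5, p_3 = 5*16 + 7 = 87, q_3 = 5*7 + 3 = 38.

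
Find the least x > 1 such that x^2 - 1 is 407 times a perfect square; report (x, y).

First expand sqrt(407) as a continued fraction. With x_i = (sqrt(407) + m_i)/d_i and (m_0, d_0) = (0, 1): a_0 = floor(sqrt(407)) = 20, since 20^2 = 400 <= 407 < 441 = 21^2.
Iterate m_{i+1} = d_i*a_i - m_i, d_{i+1} = (407 - m_{i+1}^2)/d_i, a_{i+1} = floor((a_0 + m_{i+1})/d_{i+1}):
  m_1 = 1*20 - 0 = 20, d_1 = (407 - 20^2)/1 = 7/1 = 7, a_1 = floor((20 + 20)/7) = 5.
  m_2 = 7*5 - 20 = 15, d_2 = (407 - 15^2)/7 = 182/7 = 26, a_2 = floor((20 + 15)/26) = 1.
  m_3 = 26*1 - 15 = 11, d_3 = (407 - 11^2)/26 = 286/26 = 11, a_3 = floor((20 + 11)/11) = 2.
  m_4 = 11*2 - 11 = 11, d_4 = (407 - 11^2)/11 = 286/11 = 26, a_4 = floor((20 + 11)/26) = 1.
  m_5 = 26*1 - 11 = 15, d_5 = (407 - 15^2)/26 = 182/26 = 7, a_5 = floor((20 + 15)/7) = 5.
  m_6 = 7*5 - 15 = 20, d_6 = (407 - 20^2)/7 = 7/7 = 1, a_6 = floor((20 + 20)/1) = 40.
  m_7 = 1*40 - 20 = 20, d_7 = (407 - 20^2)/1 = 7/1 = 7: (m_7, d_7) = (m_1, d_1) = (20, 7), so from here the quotients repeat a_1, ..., a_6; the period length is 6.
So sqrt(407) = [20; (5, 1, 2, 1, 5, 40)] with period length k = 6.
k is even, so the fundamental solution of x^2 - 407y^2 = 1 is (p_{k-1}, q_{k-1}) = (p_5, q_5); compute convergents through index 5.
Convergents (p_i = a_i*p_{i-1} + p_{i-2}, q_i = a_i*q_{i-1} + q_{i-2} with p_{-2}=0, p_{-1}=1, q_{-2}=1, q_{-1}=0):
  i=0: a_0=20, p_0 = 20*1 + 0 = 20, q_0 = 20*0 + 1 = 1.
  i=1: a_1=5, p_1 = 5*20 + 1 = 101, q_1 = 5*1 + 0 = 5.
  i=2: a_2=1, p_2 = 1*101 + 20 = 121, q_2 = 1*5 + 1 = 6.
  i=3: a_3=2, p_3 = 2*121 + 101 = 343, q_3 = 2*6 + 5 = 17.
  i=4: a_4=1, p_4 = 1*343 + 121 = 464, q_4 = 1*17 + 6 = 23.
  i=5: a_5=5, p_5 = 5*464 + 343 = 2663, q_5 = 5*23 + 17 = 132.
Check: 2663^2 - 407*132^2 = 7091569 - 7091568 = 1, so (x, y) = (2663, 132) solves the equation, and by the theorem it is the least positive solution.

(x, y) = (2663, 132)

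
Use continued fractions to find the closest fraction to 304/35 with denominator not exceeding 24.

Expand x = 304/35 as a continued fraction with the Euclidean algorithm:
  304 = 8*35 + 24, so a_0 = 8.
  35 = 1*24 + 11, so a_1 = 1.
  24 = 2*11 + 2, so a_2 = 2.
  11 = 5*2 + 1, so a_3 = 5.
  2 = 2*1 + 0, so a_4 = 2.
so x = [8; 1, 2, 5, 2].
Convergents (p_i = a_i*p_{i-1} + p_{i-2}, q_i = a_i*q_{i-1} + q_{i-2} with p_{-2}=0, p_{-1}=1, q_{-2}=1, q_{-1}=0), until the denominator exceeds 24:
  i=0: a_0=8, p_0 = 8*1 + 0 = 8, q_0 = 8*0 + 1 = 1.
  i=1: a_1=1, p_1 = 1*8 + 1 = 9, q_1 = 1*1 + 0 = 1.
  i=2: a_2=2, p_2 = 2*9 + 8 = 26, q_2 = 2*1 + 1 = 3.
  i=3: a_3=5, p_3 = 5*26 + 9 = 139, q_3 = 5*3 + 1 = 16.
  i=4: a_4=2, p_4 = 2*139 + 26 = 304, q_4 = 2*16 + 3 = 35.
q_4 = 35 > 24, so the last convergent with denominator <= 24 is p_3/q_3 = 139/16.
The closest fraction with denominator <= 24 is either p_3/q_3 or the intermediate fraction (k*p_3 + p_2)/(k*q_3 + q_2) with the largest k >= 1 whose denominator stays <= 24; these approach x as k grows, and every other convergent or intermediate fraction in range is farther away.
Largest k: floor((24 - q_2)/q_3) = floor((24 - 3)/16) = 1.
That gives (1*139 + 26)/(1*16 + 3) = 165/19.
Compare the errors: |x - 139/16| = |304*16 - 139*35|/(35*16) = 1/560, and |x - 165/19| = |304*19 - 165*35|/(35*19) = 1/665.
Cross-multiplying, 1*560 = 560 < 665 = 1*665, so 1/665 is smaller: the intermediate fraction 165/19 is closer to x than 139/16.

165/19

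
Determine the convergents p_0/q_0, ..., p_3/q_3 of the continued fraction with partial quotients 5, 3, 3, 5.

5/1, 16/3, 53/10, 281/53

Using the convergent recurrence p_i = a_i*p_{i-1} + p_{i-2}, q_i = a_i*q_{i-1} + q_{i-2} with p_{-2}=0, p_{-1}=1, q_{-2}=1, q_{-1}=0:
  i=0: a_0=5, p_0 = 5*1 + 0 = 5, q_0 = 5*0 + 1 = 1.
  i=1: a_1=3, p_1 = 3*5 + 1 = 16, q_1 = 3*1 + 0 = 3.
  i=2: a_2=3, p_2 = 3*16 + 5 = 53, q_2 = 3*3 + 1 = 10.
  i=3: a_3=5, p_3 = 5*53 + 16 = 281, q_3 = 5*10 + 3 = 53.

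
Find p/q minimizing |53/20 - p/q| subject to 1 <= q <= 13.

29/11

Expand x = 53/20 as a continued fraction with the Euclidean algorithm:
  53 = 2*20 + 13, so a_0 = 2.
  20 = 1*13 + 7, so a_1 = 1.
  13 = 1*7 + 6, so a_2 = 1.
  7 = 1*6 + 1, so a_3 = 1.
  6 = 6*1 + 0, so a_4 = 6.
so x = [2; 1, 1, 1, 6].
Convergents (p_i = a_i*p_{i-1} + p_{i-2}, q_i = a_i*q_{i-1} + q_{i-2} with p_{-2}=0, p_{-1}=1, q_{-2}=1, q_{-1}=0), until the denominator exceeds 13:
  i=0: a_0=2, p_0 = 2*1 + 0 = 2, q_0 = 2*0 + 1 = 1.
  i=1: a_1=1, p_1 = 1*2 + 1 = 3, q_1 = 1*1 + 0 = 1.
  i=2: a_2=1, p_2 = 1*3 + 2 = 5, q_2 = 1*1 + 1 = 2.
  i=3: a_3=1, p_3 = 1*5 + 3 = 8, q_3 = 1*2 + 1 = 3.
  i=4: a_4=6, p_4 = 6*8 + 5 = 53, q_4 = 6*3 + 2 = 20.
q_4 = 20 > 13, so the last convergent with denominator <= 13 is p_3/q_3 = 8/3.
The closest fraction with denominator <= 13 is either p_3/q_3 or the intermediate fraction (k*p_3 + p_2)/(k*q_3 + q_2) with the largest k >= 1 whose denominator stays <= 13; these approach x as k grows, and every other convergent or intermediate fraction in range is farther away.
Largest k: floor((13 - q_2)/q_3) = floor((13 - 2)/3) = 3.
That gives (3*8 + 5)/(3*3 + 2) = 29/11.
Compare the errors: |x - 8/3| = |53*3 - 8*20|/(20*3) = 1/60, and |x - 29/11| = |53*11 - 29*20|/(20*11) = 3/220.
Cross-multiplying, 3*60 = 180 < 220 = 1*220, so 3/220 is smaller: the intermediate fraction 29/11 is closer to x than 8/3.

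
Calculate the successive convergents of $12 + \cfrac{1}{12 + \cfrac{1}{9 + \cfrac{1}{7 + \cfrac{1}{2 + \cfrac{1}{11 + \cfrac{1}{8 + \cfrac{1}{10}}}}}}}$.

Using the convergent recurrence p_i = a_i*p_{i-1} + p_{i-2}, q_i = a_i*q_{i-1} + q_{i-2} with p_{-2}=0, p_{-1}=1, q_{-2}=1, q_{-1}=0:
  i=0: a_0=12, p_0 = 12*1 + 0 = 12, q_0 = 12*0 + 1 = 1.
  i=1: a_1=12, p_1 = 12*12 + 1 = 145, q_1 = 12*1 + 0 = 12.
  i=2: a_2=9, p_2 = 9*145 + 12 = 1317, q_2 = 9*12 + 1 = 109.
  i=3: a_3=7, p_3 = 7*1317 + 145 = 9364, q_3 = 7*109 + 12 = 775.
  i=4: a_4=2, p_4 = 2*9364 + 1317 = 20045, q_4 = 2*775 + 109 = 1659.
  i=5: a_5=11, p_5 = 11*20045 + 9364 = 229859, q_5 = 11*1659 + 775 = 19024.
  i=6: a_6=8, p_6 = 8*229859 + 20045 = 1858917, q_6 = 8*19024 + 1659 = 153851.
  i=7: a_7=10, p_7 = 10*1858917 + 229859 = 18819029, q_7 = 10*153851 + 19024 = 1557534.

12/1, 145/12, 1317/109, 9364/775, 20045/1659, 229859/19024, 1858917/153851, 18819029/1557534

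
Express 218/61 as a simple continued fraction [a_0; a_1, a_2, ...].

Run the Euclidean algorithm on 218 and 61; the successive quotients are the partial quotients a_0, a_1, ... (each step inverts the fractional part left over by the previous one):
  218 = 3*61 + 35, so a_0 = 3.
  61 = 1*35 + 26, so a_1 = 1.
  35 = 1*26 + 9, so a_2 = 1.
  26 = 2*9 + 8, so a_3 = 2.
  9 = 1*8 + 1, so a_4 = 1.
  8 = 8*1 + 0, so a_5 = 8.
The remainder reaches 0 after 6 divisions, so the expansion has 6 partial quotients, read off in order.

[3; 1, 1, 2, 1, 8]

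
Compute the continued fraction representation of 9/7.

[1; 3, 2]

Run the Euclidean algorithm on 9 and 7; the successive quotients are the partial quotients a_0, a_1, ... (each step inverts the fractional part left over by the previous one):
  9 = 1*7 + 2, so a_0 = 1.
  7 = 3*2 + 1, so a_1 = 3.
  2 = 2*1 + 0, so a_2 = 2.
The remainder reaches 0 after 3 divisions, so the expansion has 3 partial quotients, read off in order.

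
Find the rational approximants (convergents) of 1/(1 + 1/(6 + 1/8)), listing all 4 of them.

Using the convergent recurrence p_i = a_i*p_{i-1} + p_{i-2}, q_i = a_i*q_{i-1} + q_{i-2} with p_{-2}=0, p_{-1}=1, q_{-2}=1, q_{-1}=0:
  i=0: a_0=0, p_0 = 0*1 + 0 = 0, q_0 = 0*0 + 1 = 1.
  i=1: a_1=1, p_1 = 1*0 + 1 = 1, q_1 = 1*1 + 0 = 1.
  i=2: a_2=6, p_2 = 6*1 + 0 = 6, q_2 = 6*1 + 1 = 7.
  i=3: a_3=8, p_3 = 8*6 + 1 = 49, q_3 = 8*7 + 1 = 57.

0/1, 1/1, 6/7, 49/57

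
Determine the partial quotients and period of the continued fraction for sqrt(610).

[24; (1, 2, 3, 5, 5, 3, 2, 1, 48)]

Write x_i = (sqrt(610) + m_i)/d_i with (m_0, d_0) = (0, 1). a_0 = floor(sqrt(610)) = 24, since 24^2 = 576 <= 610 < 625 = 25^2.
Iterate m_{i+1} = d_i*a_i - m_i, d_{i+1} = (610 - m_{i+1}^2)/d_i, a_{i+1} = floor((a_0 + m_{i+1})/d_{i+1}):
  m_1 = 1*24 - 0 = 24, d_1 = (610 - 24^2)/1 = 34/1 = 34, a_1 = floor((24 + 24)/34) = 1.
  m_2 = 34*1 - 24 = 10, d_2 = (610 - 10^2)/34 = 510/34 = 15, a_2 = floor((24 + 10)/15) = 2.
  m_3 = 15*2 - 10 = 20, d_3 = (610 - 20^2)/15 = 210/15 = 14, a_3 = floor((24 + 20)/14) = 3.
  m_4 = 14*3 - 20 = 22, d_4 = (610 - 22^2)/14 = 126/14 = 9, a_4 = floor((24 + 22)/9) = 5.
  m_5 = 9*5 - 22 = 23, d_5 = (610 - 23^2)/9 = 81/9 = 9, a_5 = floor((24 + 23)/9) = 5.
  m_6 = 9*5 - 23 = 22, d_6 = (610 - 22^2)/9 = 126/9 = 14, a_6 = floor((24 + 22)/14) = 3.
  m_7 = 14*3 - 22 = 20, d_7 = (610 - 20^2)/14 = 210/14 = 15, a_7 = floor((24 + 20)/15) = 2.
  m_8 = 15*2 - 20 = 10, d_8 = (610 - 10^2)/15 = 510/15 = 34, a_8 = floor((24 + 10)/34) = 1.
  m_9 = 34*1 - 10 = 24, d_9 = (610 - 24^2)/34 = 34/34 = 1, a_9 = floor((24 + 24)/1) = 48.
  m_10 = 1*48 - 24 = 24, d_10 = (610 - 24^2)/1 = 34/1 = 34: (m_10, d_10) = (m_1, d_1) = (24, 34), so from here the quotients repeat a_1, ..., a_9; the period length is 9.
Hence the expansion of sqrt(610) is a_0 = 24 followed by the repeating block 1, 2, 3, 5, 5, 3, 2, 1, 48 (period 9).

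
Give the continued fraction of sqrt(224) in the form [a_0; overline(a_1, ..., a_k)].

Write x_i = (sqrt(224) + m_i)/d_i with (m_0, d_0) = (0, 1). a_0 = floor(sqrt(224)) = 14, since 14^2 = 196 <= 224 < 225 = 15^2.
Iterate m_{i+1} = d_i*a_i - m_i, d_{i+1} = (224 - m_{i+1}^2)/d_i, a_{i+1} = floor((a_0 + m_{i+1})/d_{i+1}):
  m_1 = 1*14 - 0 = 14, d_1 = (224 - 14^2)/1 = 28/1 = 28, a_1 = floor((14 + 14)/28) = 1.
  m_2 = 28*1 - 14 = 14, d_2 = (224 - 14^2)/28 = 28/28 = 1, a_2 = floor((14 + 14)/1) = 28.
  m_3 = 1*28 - 14 = 14, d_3 = (224 - 14^2)/1 = 28/1 = 28: (m_3, d_3) = (m_1, d_1) = (14, 28), so from here the quotients repeat a_1, a_2; the period length is 2.
Hence the expansion of sqrt(224) is a_0 = 14 followed by the repeating block 1, 28 (period 2).

[14; overline(1, 28)]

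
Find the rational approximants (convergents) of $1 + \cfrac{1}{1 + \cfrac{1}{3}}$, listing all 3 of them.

1/1, 2/1, 7/4

Using the convergent recurrence p_i = a_i*p_{i-1} + p_{i-2}, q_i = a_i*q_{i-1} + q_{i-2} with p_{-2}=0, p_{-1}=1, q_{-2}=1, q_{-1}=0:
  i=0: a_0=1, p_0 = 1*1 + 0 = 1, q_0 = 1*0 + 1 = 1.
  i=1: a_1=1, p_1 = 1*1 + 1 = 2, q_1 = 1*1 + 0 = 1.
  i=2: a_2=3, p_2 = 3*2 + 1 = 7, q_2 = 3*1 + 1 = 4.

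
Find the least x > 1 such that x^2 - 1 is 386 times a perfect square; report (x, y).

First expand sqrt(386) as a continued fraction. With x_i = (sqrt(386) + m_i)/d_i and (m_0, d_0) = (0, 1): a_0 = floor(sqrt(386)) = 19, since 19^2 = 361 <= 386 < 400 = 20^2.
Iterate m_{i+1} = d_i*a_i - m_i, d_{i+1} = (386 - m_{i+1}^2)/d_i, a_{i+1} = floor((a_0 + m_{i+1})/d_{i+1}):
  m_1 = 1*19 - 0 = 19, d_1 = (386 - 19^2)/1 = 25/1 = 25, a_1 = floor((19 + 19)/25) = 1.
  m_2 = 25*1 - 19 = 6, d_2 = (386 - 6^2)/25 = 350/25 = 14, a_2 = floor((19 + 6)/14) = 1.
  m_3 = 14*1 - 6 = 8, d_3 = (386 - 8^2)/14 = 322/14 = 23, a_3 = floor((19 + 8)/23) = 1.
  m_4 = 23*1 - 8 = 15, d_4 = (386 - 15^2)/23 = 161/23 = 7, a_4 = floor((19 + 15)/7) = 4.
  m_5 = 7*4 - 15 = 13, d_5 = (386 - 13^2)/7 = 217/7 = 31, a_5 = floor((19 + 13)/31) = 1.
  m_6 = 31*1 - 13 = 18, d_6 = (386 - 18^2)/31 = 62/31 = 2, a_6 = floor((19 + 18)/2) = 18.
  m_7 = 2*18 - 18 = 18, d_7 = (386 - 18^2)/2 = 62/2 = 31, a_7 = floor((19 + 18)/31) = 1.
  m_8 = 31*1 - 18 = 13, d_8 = (386 - 13^2)/31 = 217/31 = 7, a_8 = floor((19 + 13)/7) = 4.
  m_9 = 7*4 - 13 = 15, d_9 = (386 - 15^2)/7 = 161/7 = 23, a_9 = floor((19 + 15)/23) = 1.
  m_10 = 23*1 - 15 = 8, d_10 = (386 - 8^2)/23 = 322/23 = 14, a_10 = floor((19 + 8)/14) = 1.
  m_11 = 14*1 - 8 = 6, d_11 = (386 - 6^2)/14 = 350/14 = 25, a_11 = floor((19 + 6)/25) = 1.
  m_12 = 25*1 - 6 = 19, d_12 = (386 - 19^2)/25 = 25/25 = 1, a_12 = floor((19 + 19)/1) = 38.
  m_13 = 1*38 - 19 = 19, d_13 = (386 - 19^2)/1 = 25/1 = 25: (m_13, d_13) = (m_1, d_1) = (19, 25), so from here the quotients repeat a_1, ..., a_12; the period length is 12.
So sqrt(386) = [19; (1, 1, 1, 4, 1, 18, 1, 4, 1, 1, 1, 38)] with period length k = 12.
k is even, so the fundamental solution of x^2 - 386y^2 = 1 is (p_{k-1}, q_{k-1}) = (p_11, q_11); compute convergents through index 11.
Convergents (p_i = a_i*p_{i-1} + p_{i-2}, q_i = a_i*q_{i-1} + q_{i-2} with p_{-2}=0, p_{-1}=1, q_{-2}=1, q_{-1}=0):
  i=0: a_0=19, p_0 = 19*1 + 0 = 19, q_0 = 19*0 + 1 = 1.
  i=1: a_1=1, p_1 = 1*19 + 1 = 20, q_1 = 1*1 + 0 = 1.
  i=2: a_2=1, p_2 = 1*20 + 19 = 39, q_2 = 1*1 + 1 = 2.
  i=3: a_3=1, p_3 = 1*39 + 20 = 59, q_3 = 1*2 + 1 = 3.
  i=4: a_4=4, p_4 = 4*59 + 39 = 275, q_4 = 4*3 + 2 = 14.
  i=5: a_5=1, p_5 = 1*275 + 59 = 334, q_5 = 1*14 + 3 = 17.
  i=6: a_6=18, p_6 = 18*334 + 275 = 6287, q_6 = 18*17 + 14 = 320.
  i=7: a_7=1, p_7 = 1*6287 + 334 = 6621, q_7 = 1*320 + 17 = 337.
  i=8: a_8=4, p_8 = 4*6621 + 6287 = 32771, q_8 = 4*337 + 320 = 1668.
  i=9: a_9=1, p_9 = 1*32771 + 6621 = 39392, q_9 = 1*1668 + 337 = 2005.
  i=10: a_10=1, p_10 = 1*39392 + 32771 = 72163, q_10 = 1*2005 + 1668 = 3673.
  i=11: a_11=1, p_11 = 1*72163 + 39392 = 111555, q_11 = 1*3673 + 2005 = 5678.
Check: 111555^2 - 386*5678^2 = 12444518025 - 12444518024 = 1, so (x, y) = (111555, 5678) solves the equation, and by the theorem it is the least positive solution.

(x, y) = (111555, 5678)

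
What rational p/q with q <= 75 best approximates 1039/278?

Expand x = 1039/278 as a continued fraction with the Euclidean algorithm:
  1039 = 3*278 + 205, so a_0 = 3.
  278 = 1*205 + 73, so a_1 = 1.
  205 = 2*73 + 59, so a_2 = 2.
  73 = 1*59 + 14, so a_3 = 1.
  59 = 4*14 + 3, so a_4 = 4.
  14 = 4*3 + 2, so a_5 = 4.
  3 = 1*2 + 1, so a_6 = 1.
  2 = 2*1 + 0, so a_7 = 2.
so x = [3; 1, 2, 1, 4, 4, 1, 2].
Convergents (p_i = a_i*p_{i-1} + p_{i-2}, q_i = a_i*q_{i-1} + q_{i-2} with p_{-2}=0, p_{-1}=1, q_{-2}=1, q_{-1}=0), until the denominator exceeds 75:
  i=0: a_0=3, p_0 = 3*1 + 0 = 3, q_0 = 3*0 + 1 = 1.
  i=1: a_1=1, p_1 = 1*3 + 1 = 4, q_1 = 1*1 + 0 = 1.
  i=2: a_2=2, p_2 = 2*4 + 3 = 11, q_2 = 2*1 + 1 = 3.
  i=3: a_3=1, p_3 = 1*11 + 4 = 15, q_3 = 1*3 + 1 = 4.
  i=4: a_4=4, p_4 = 4*15 + 11 = 71, q_4 = 4*4 + 3 = 19.
  i=5: a_5=4, p_5 = 4*71 + 15 = 299, q_5 = 4*19 + 4 = 80.
q_5 = 80 > 75, so the last convergent with denominator <= 75 is p_4/q_4 = 71/19.
The closest fraction with denominator <= 75 is either p_4/q_4 or the intermediate fraction (k*p_4 + p_3)/(k*q_4 + q_3) with the largest k >= 1 whose denominator stays <= 75; these approach x as k grows, and every other convergent or intermediate fraction in range is farther away.
Largest k: floor((75 - q_3)/q_4) = floor((75 - 4)/19) = 3.
That gives (3*71 + 15)/(3*19 + 4) = 228/61.
Compare the errors: |x - 71/19| = |1039*19 - 71*278|/(278*19) = 3/5282, and |x - 228/61| = |1039*61 - 228*278|/(278*61) = 5/16958.
Cross-multiplying, 5*5282 = 26410 < 50874 = 3*16958, so 5/16958 is smaller: the intermediate fraction 228/61 is closer to x than 71/19.

228/61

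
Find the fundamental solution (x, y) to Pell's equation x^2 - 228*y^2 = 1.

(x, y) = (151, 10)

First expand sqrt(228) as a continued fraction. With x_i = (sqrt(228) + m_i)/d_i and (m_0, d_0) = (0, 1): a_0 = floor(sqrt(228)) = 15, since 15^2 = 225 <= 228 < 256 = 16^2.
Iterate m_{i+1} = d_i*a_i - m_i, d_{i+1} = (228 - m_{i+1}^2)/d_i, a_{i+1} = floor((a_0 + m_{i+1})/d_{i+1}):
  m_1 = 1*15 - 0 = 15, d_1 = (228 - 15^2)/1 = 3/1 = 3, a_1 = floor((15 + 15)/3) = 10.
  m_2 = 3*10 - 15 = 15, d_2 = (228 - 15^2)/3 = 3/3 = 1, a_2 = floor((15 + 15)/1) = 30.
  m_3 = 1*30 - 15 = 15, d_3 = (228 - 15^2)/1 = 3/1 = 3: (m_3, d_3) = (m_1, d_1) = (15, 3), so from here the quotients repeat a_1, a_2; the period length is 2.
So sqrt(228) = [15; (10, 30)] with period length k = 2.
k is even, so the fundamental solution of x^2 - 228y^2 = 1 is (p_{k-1}, q_{k-1}) = (p_1, q_1); compute convergents through index 1.
Convergents (p_i = a_i*p_{i-1} + p_{i-2}, q_i = a_i*q_{i-1} + q_{i-2} with p_{-2}=0, p_{-1}=1, q_{-2}=1, q_{-1}=0):
  i=0: a_0=15, p_0 = 15*1 + 0 = 15, q_0 = 15*0 + 1 = 1.
  i=1: a_1=10, p_1 = 10*15 + 1 = 151, q_1 = 10*1 + 0 = 10.
Check: 151^2 - 228*10^2 = 22801 - 22800 = 1, so (x, y) = (151, 10) solves the equation, and by the theorem it is the least positive solution.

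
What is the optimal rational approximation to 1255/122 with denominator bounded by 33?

72/7

Expand x = 1255/122 as a continued fraction with the Euclidean algorithm:
  1255 = 10*122 + 35, so a_0 = 10.
  122 = 3*35 + 17, so a_1 = 3.
  35 = 2*17 + 1, so a_2 = 2.
  17 = 17*1 + 0, so a_3 = 17.
so x = [10; 3, 2, 17].
Convergents (p_i = a_i*p_{i-1} + p_{i-2}, q_i = a_i*q_{i-1} + q_{i-2} with p_{-2}=0, p_{-1}=1, q_{-2}=1, q_{-1}=0), until the denominator exceeds 33:
  i=0: a_0=10, p_0 = 10*1 + 0 = 10, q_0 = 10*0 + 1 = 1.
  i=1: a_1=3, p_1 = 3*10 + 1 = 31, q_1 = 3*1 + 0 = 3.
  i=2: a_2=2, p_2 = 2*31 + 10 = 72, q_2 = 2*3 + 1 = 7.
  i=3: a_3=17, p_3 = 17*72 + 31 = 1255, q_3 = 17*7 + 3 = 122.
q_3 = 122 > 33, so the last convergent with denominator <= 33 is p_2/q_2 = 72/7.
The closest fraction with denominator <= 33 is either p_2/q_2 or the intermediate fraction (k*p_2 + p_1)/(k*q_2 + q_1) with the largest k >= 1 whose denominator stays <= 33; these approach x as k grows, and every other convergent or intermediate fraction in range is farther away.
Largest k: floor((33 - q_1)/q_2) = floor((33 - 3)/7) = 4.
That gives (4*72 + 31)/(4*7 + 3) = 319/31.
Compare the errors: |x - 72/7| = |1255*7 - 72*122|/(122*7) = 1/854, and |x - 319/31| = |1255*31 - 319*122|/(122*31) = 13/3782.
Cross-multiplying, 1*3782 = 3782 < 11102 = 13*854, so 1/854 is smaller: the convergent 72/7 is closer to x than 319/31.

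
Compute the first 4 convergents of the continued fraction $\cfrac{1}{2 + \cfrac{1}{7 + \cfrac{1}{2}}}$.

Using the convergent recurrence p_i = a_i*p_{i-1} + p_{i-2}, q_i = a_i*q_{i-1} + q_{i-2} with p_{-2}=0, p_{-1}=1, q_{-2}=1, q_{-1}=0:
  i=0: a_0=0, p_0 = 0*1 + 0 = 0, q_0 = 0*0 + 1 = 1.
  i=1: a_1=2, p_1 = 2*0 + 1 = 1, q_1 = 2*1 + 0 = 2.
  i=2: a_2=7, p_2 = 7*1 + 0 = 7, q_2 = 7*2 + 1 = 15.
  i=3: a_3=2, p_3 = 2*7 + 1 = 15, q_3 = 2*15 + 2 = 32.

0/1, 1/2, 7/15, 15/32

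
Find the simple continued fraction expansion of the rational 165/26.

[6; 2, 1, 8]

Run the Euclidean algorithm on 165 and 26; the successive quotients are the partial quotients a_0, a_1, ... (each step inverts the fractional part left over by the previous one):
  165 = 6*26 + 9, so a_0 = 6.
  26 = 2*9 + 8, so a_1 = 2.
  9 = 1*8 + 1, so a_2 = 1.
  8 = 8*1 + 0, so a_3 = 8.
The remainder reaches 0 after 4 divisions, so the expansion has 4 partial quotients, read off in order.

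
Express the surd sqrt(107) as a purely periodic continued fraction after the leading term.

Write x_i = (sqrt(107) + m_i)/d_i with (m_0, d_0) = (0, 1). a_0 = floor(sqrt(107)) = 10, since 10^2 = 100 <= 107 < 121 = 11^2.
Iterate m_{i+1} = d_i*a_i - m_i, d_{i+1} = (107 - m_{i+1}^2)/d_i, a_{i+1} = floor((a_0 + m_{i+1})/d_{i+1}):
  m_1 = 1*10 - 0 = 10, d_1 = (107 - 10^2)/1 = 7/1 = 7, a_1 = floor((10 + 10)/7) = 2.
  m_2 = 7*2 - 10 = 4, d_2 = (107 - 4^2)/7 = 91/7 = 13, a_2 = floor((10 + 4)/13) = 1.
  m_3 = 13*1 - 4 = 9, d_3 = (107 - 9^2)/13 = 26/13 = 2, a_3 = floor((10 + 9)/2) = 9.
  m_4 = 2*9 - 9 = 9, d_4 = (107 - 9^2)/2 = 26/2 = 13, a_4 = floor((10 + 9)/13) = 1.
  m_5 = 13*1 - 9 = 4, d_5 = (107 - 4^2)/13 = 91/13 = 7, a_5 = floor((10 + 4)/7) = 2.
  m_6 = 7*2 - 4 = 10, d_6 = (107 - 10^2)/7 = 7/7 = 1, a_6 = floor((10 + 10)/1) = 20.
  m_7 = 1*20 - 10 = 10, d_7 = (107 - 10^2)/1 = 7/1 = 7: (m_7, d_7) = (m_1, d_1) = (10, 7), so from here the quotients repeat a_1, ..., a_6; the period length is 6.
Hence the expansion of sqrt(107) is a_0 = 10 followed by the repeating block 2, 1, 9, 1, 2, 20 (period 6).

[10; (2, 1, 9, 1, 2, 20)]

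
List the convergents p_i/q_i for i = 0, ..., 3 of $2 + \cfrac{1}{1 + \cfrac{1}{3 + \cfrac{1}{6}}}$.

Using the convergent recurrence p_i = a_i*p_{i-1} + p_{i-2}, q_i = a_i*q_{i-1} + q_{i-2} with p_{-2}=0, p_{-1}=1, q_{-2}=1, q_{-1}=0:
  i=0: a_0=2, p_0 = 2*1 + 0 = 2, q_0 = 2*0 + 1 = 1.
  i=1: a_1=1, p_1 = 1*2 + 1 = 3, q_1 = 1*1 + 0 = 1.
  i=2: a_2=3, p_2 = 3*3 + 2 = 11, q_2 = 3*1 + 1 = 4.
  i=3: a_3=6, p_3 = 6*11 + 3 = 69, q_3 = 6*4 + 1 = 25.

2/1, 3/1, 11/4, 69/25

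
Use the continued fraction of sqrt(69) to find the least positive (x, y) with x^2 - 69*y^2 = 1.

First expand sqrt(69) as a continued fraction. With x_i = (sqrt(69) + m_i)/d_i and (m_0, d_0) = (0, 1): a_0 = floor(sqrt(69)) = 8, since 8^2 = 64 <= 69 < 81 = 9^2.
Iterate m_{i+1} = d_i*a_i - m_i, d_{i+1} = (69 - m_{i+1}^2)/d_i, a_{i+1} = floor((a_0 + m_{i+1})/d_{i+1}):
  m_1 = 1*8 - 0 = 8, d_1 = (69 - 8^2)/1 = 5/1 = 5, a_1 = floor((8 + 8)/5) = 3.
  m_2 = 5*3 - 8 = 7, d_2 = (69 - 7^2)/5 = 20/5 = 4, a_2 = floor((8 + 7)/4) = 3.
  m_3 = 4*3 - 7 = 5, d_3 = (69 - 5^2)/4 = 44/4 = 11, a_3 = floor((8 + 5)/11) = 1.
  m_4 = 11*1 - 5 = 6, d_4 = (69 - 6^2)/11 = 33/11 = 3, a_4 = floor((8 + 6)/3) = 4.
  m_5 = 3*4 - 6 = 6, d_5 = (69 - 6^2)/3 = 33/3 = 11, a_5 = floor((8 + 6)/11) = 1.
  m_6 = 11*1 - 6 = 5, d_6 = (69 - 5^2)/11 = 44/11 = 4, a_6 = floor((8 + 5)/4) = 3.
  m_7 = 4*3 - 5 = 7, d_7 = (69 - 7^2)/4 = 20/4 = 5, a_7 = floor((8 + 7)/5) = 3.
  m_8 = 5*3 - 7 = 8, d_8 = (69 - 8^2)/5 = 5/5 = 1, a_8 = floor((8 + 8)/1) = 16.
  m_9 = 1*16 - 8 = 8, d_9 = (69 - 8^2)/1 = 5/1 = 5: (m_9, d_9) = (m_1, d_1) = (8, 5), so from here the quotients repeat a_1, ..., a_8; the period length is 8.
So sqrt(69) = [8; (3, 3, 1, 4, 1, 3, 3, 16)] with period length k = 8.
k is even, so the fundamental solution of x^2 - 69y^2 = 1 is (p_{k-1}, q_{k-1}) = (p_7, q_7); compute convergents through index 7.
Convergents (p_i = a_i*p_{i-1} + p_{i-2}, q_i = a_i*q_{i-1} + q_{i-2} with p_{-2}=0, p_{-1}=1, q_{-2}=1, q_{-1}=0):
  i=0: a_0=8, p_0 = 8*1 + 0 = 8, q_0 = 8*0 + 1 = 1.
  i=1: a_1=3, p_1 = 3*8 + 1 = 25, q_1 = 3*1 + 0 = 3.
  i=2: a_2=3, p_2 = 3*25 + 8 = 83, q_2 = 3*3 + 1 = 10.
  i=3: a_3=1, p_3 = 1*83 + 25 = 108, q_3 = 1*10 + 3 = 13.
  i=4: a_4=4, p_4 = 4*108 + 83 = 515, q_4 = 4*13 + 10 = 62.
  i=5: a_5=1, p_5 = 1*515 + 108 = 623, q_5 = 1*62 + 13 = 75.
  i=6: a_6=3, p_6 = 3*623 + 515 = 2384, q_6 = 3*75 + 62 = 287.
  i=7: a_7=3, p_7 = 3*2384 + 623 = 7775, q_7 = 3*287 + 75 = 936.
Check: 7775^2 - 69*936^2 = 60450625 - 60450624 = 1, so (x, y) = (7775, 936) solves the equation, and by the theorem it is the least positive solution.

(x, y) = (7775, 936)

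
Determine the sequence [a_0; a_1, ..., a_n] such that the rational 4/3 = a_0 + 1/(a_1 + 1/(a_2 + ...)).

[1; 3]

Run the Euclidean algorithm on 4 and 3; the successive quotients are the partial quotients a_0, a_1, ... (each step inverts the fractional part left over by the previous one):
  4 = 1*3 + 1, so a_0 = 1.
  3 = 3*1 + 0, so a_1 = 3.
The remainder reaches 0 after 2 divisions, so the expansion has 2 partial quotients, read off in order.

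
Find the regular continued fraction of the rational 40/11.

Run the Euclidean algorithm on 40 and 11; the successive quotients are the partial quotients a_0, a_1, ... (each step inverts the fractional part left over by the previous one):
  40 = 3*11 + 7, so a_0 = 3.
  11 = 1*7 + 4, so a_1 = 1.
  7 = 1*4 + 3, so a_2 = 1.
  4 = 1*3 + 1, so a_3 = 1.
  3 = 3*1 + 0, so a_4 = 3.
The remainder reaches 0 after 5 divisions, so the expansion has 5 partial quotients, read off in order.

[3; 1, 1, 1, 3]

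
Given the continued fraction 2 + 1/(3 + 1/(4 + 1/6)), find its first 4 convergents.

Using the convergent recurrence p_i = a_i*p_{i-1} + p_{i-2}, q_i = a_i*q_{i-1} + q_{i-2} with p_{-2}=0, p_{-1}=1, q_{-2}=1, q_{-1}=0:
  i=0: a_0=2, p_0 = 2*1 + 0 = 2, q_0 = 2*0 + 1 = 1.
  i=1: a_1=3, p_1 = 3*2 + 1 = 7, q_1 = 3*1 + 0 = 3.
  i=2: a_2=4, p_2 = 4*7 + 2 = 30, q_2 = 4*3 + 1 = 13.
  i=3: a_3=6, p_3 = 6*30 + 7 = 187, q_3 = 6*13 + 3 = 81.

2/1, 7/3, 30/13, 187/81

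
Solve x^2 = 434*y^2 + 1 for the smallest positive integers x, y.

(x, y) = (125, 6)

First expand sqrt(434) as a continued fraction. With x_i = (sqrt(434) + m_i)/d_i and (m_0, d_0) = (0, 1): a_0 = floor(sqrt(434)) = 20, since 20^2 = 400 <= 434 < 441 = 21^2.
Iterate m_{i+1} = d_i*a_i - m_i, d_{i+1} = (434 - m_{i+1}^2)/d_i, a_{i+1} = floor((a_0 + m_{i+1})/d_{i+1}):
  m_1 = 1*20 - 0 = 20, d_1 = (434 - 20^2)/1 = 34/1 = 34, a_1 = floor((20 + 20)/34) = 1.
  m_2 = 34*1 - 20 = 14, d_2 = (434 - 14^2)/34 = 238/34 = 7, a_2 = floor((20 + 14)/7) = 4.
  m_3 = 7*4 - 14 = 14, d_3 = (434 - 14^2)/7 = 238/7 = 34, a_3 = floor((20 + 14)/34) = 1.
  m_4 = 34*1 - 14 = 20, d_4 = (434 - 20^2)/34 = 34/34 = 1, a_4 = floor((20 + 20)/1) = 40.
  m_5 = 1*40 - 20 = 20, d_5 = (434 - 20^2)/1 = 34/1 = 34: (m_5, d_5) = (m_1, d_1) = (20, 34), so from here the quotients repeat a_1, ..., a_4; the period length is 4.
So sqrt(434) = [20; (1, 4, 1, 40)] with period length k = 4.
k is even, so the fundamental solution of x^2 - 434y^2 = 1 is (p_{k-1}, q_{k-1}) = (p_3, q_3); compute convergents through index 3.
Convergents (p_i = a_i*p_{i-1} + p_{i-2}, q_i = a_i*q_{i-1} + q_{i-2} with p_{-2}=0, p_{-1}=1, q_{-2}=1, q_{-1}=0):
  i=0: a_0=20, p_0 = 20*1 + 0 = 20, q_0 = 20*0 + 1 = 1.
  i=1: a_1=1, p_1 = 1*20 + 1 = 21, q_1 = 1*1 + 0 = 1.
  i=2: a_2=4, p_2 = 4*21 + 20 = 104, q_2 = 4*1 + 1 = 5.
  i=3: a_3=1, p_3 = 1*104 + 21 = 125, q_3 = 1*5 + 1 = 6.
Check: 125^2 - 434*6^2 = 15625 - 15624 = 1, so (x, y) = (125, 6) solves the equation, and by the theorem it is the least positive solution.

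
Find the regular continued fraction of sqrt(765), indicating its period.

[27; (1, 1, 1, 13, 6, 13, 1, 1, 1, 54)]

Write x_i = (sqrt(765) + m_i)/d_i with (m_0, d_0) = (0, 1). a_0 = floor(sqrt(765)) = 27, since 27^2 = 729 <= 765 < 784 = 28^2.
Iterate m_{i+1} = d_i*a_i - m_i, d_{i+1} = (765 - m_{i+1}^2)/d_i, a_{i+1} = floor((a_0 + m_{i+1})/d_{i+1}):
  m_1 = 1*27 - 0 = 27, d_1 = (765 - 27^2)/1 = 36/1 = 36, a_1 = floor((27 + 27)/36) = 1.
  m_2 = 36*1 - 27 = 9, d_2 = (765 - 9^2)/36 = 684/36 = 19, a_2 = floor((27 + 9)/19) = 1.
  m_3 = 19*1 - 9 = 10, d_3 = (765 - 10^2)/19 = 665/19 = 35, a_3 = floor((27 + 10)/35) = 1.
  m_4 = 35*1 - 10 = 25, d_4 = (765 - 25^2)/35 = 140/35 = 4, a_4 = floor((27 + 25)/4) = 13.
  m_5 = 4*13 - 25 = 27, d_5 = (765 - 27^2)/4 = 36/4 = 9, a_5 = floor((27 + 27)/9) = 6.
  m_6 = 9*6 - 27 = 27, d_6 = (765 - 27^2)/9 = 36/9 = 4, a_6 = floor((27 + 27)/4) = 13.
  m_7 = 4*13 - 27 = 25, d_7 = (765 - 25^2)/4 = 140/4 = 35, a_7 = floor((27 + 25)/35) = 1.
  m_8 = 35*1 - 25 = 10, d_8 = (765 - 10^2)/35 = 665/35 = 19, a_8 = floor((27 + 10)/19) = 1.
  m_9 = 19*1 - 10 = 9, d_9 = (765 - 9^2)/19 = 684/19 = 36, a_9 = floor((27 + 9)/36) = 1.
  m_10 = 36*1 - 9 = 27, d_10 = (765 - 27^2)/36 = 36/36 = 1, a_10 = floor((27 + 27)/1) = 54.
  m_11 = 1*54 - 27 = 27, d_11 = (765 - 27^2)/1 = 36/1 = 36: (m_11, d_11) = (m_1, d_1) = (27, 36), so from here the quotients repeat a_1, ..., a_10; the period length is 10.
Hence the expansion of sqrt(765) is a_0 = 27 followed by the repeating block 1, 1, 1, 13, 6, 13, 1, 1, 1, 54 (period 10).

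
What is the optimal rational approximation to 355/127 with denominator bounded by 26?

Expand x = 355/127 as a continued fraction with the Euclidean algorithm:
  355 = 2*127 + 101, so a_0 = 2.
  127 = 1*101 + 26, so a_1 = 1.
  101 = 3*26 + 23, so a_2 = 3.
  26 = 1*23 + 3, so a_3 = 1.
  23 = 7*3 + 2, so a_4 = 7.
  3 = 1*2 + 1, so a_5 = 1.
  2 = 2*1 + 0, so a_6 = 2.
so x = [2; 1, 3, 1, 7, 1, 2].
Convergents (p_i = a_i*p_{i-1} + p_{i-2}, q_i = a_i*q_{i-1} + q_{i-2} with p_{-2}=0, p_{-1}=1, q_{-2}=1, q_{-1}=0), until the denominator exceeds 26:
  i=0: a_0=2, p_0 = 2*1 + 0 = 2, q_0 = 2*0 + 1 = 1.
  i=1: a_1=1, p_1 = 1*2 + 1 = 3, q_1 = 1*1 + 0 = 1.
  i=2: a_2=3, p_2 = 3*3 + 2 = 11, q_2 = 3*1 + 1 = 4.
  i=3: a_3=1, p_3 = 1*11 + 3 = 14, q_3 = 1*4 + 1 = 5.
  i=4: a_4=7, p_4 = 7*14 + 11 = 109, q_4 = 7*5 + 4 = 39.
q_4 = 39 > 26, so the last convergent with denominator <= 26 is p_3/q_3 = 14/5.
The closest fraction with denominator <= 26 is either p_3/q_3 or the intermediate fraction (k*p_3 + p_2)/(k*q_3 + q_2) with the largest k >= 1 whose denominator stays <= 26; these approach x as k grows, and every other convergent or intermediate fraction in range is farther away.
Largest k: floor((26 - q_2)/q_3) = floor((26 - 4)/5) = 4.
That gives (4*14 + 11)/(4*5 + 4) = 67/24.
Compare the errors: |x - 14/5| = |355*5 - 14*127|/(127*5) = 3/635, and |x - 67/24| = |355*24 - 67*127|/(127*24) = 11/3048.
Cross-multiplying, 11*635 = 6985 < 9144 = 3*3048, so 11/3048 is smaller: the intermediate fraction 67/24 is closer to x than 14/5.

67/24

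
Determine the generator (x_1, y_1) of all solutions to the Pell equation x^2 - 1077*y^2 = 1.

First expand sqrt(1077) as a continued fraction. With x_i = (sqrt(1077) + m_i)/d_i and (m_0, d_0) = (0, 1): a_0 = floor(sqrt(1077)) = 32, since 32^2 = 1024 <= 1077 < 1089 = 33^2.
Iterate m_{i+1} = d_i*a_i - m_i, d_{i+1} = (1077 - m_{i+1}^2)/d_i, a_{i+1} = floor((a_0 + m_{i+1})/d_{i+1}):
  m_1 = 1*32 - 0 = 32, d_1 = (1077 - 32^2)/1 = 53/1 = 53, a_1 = floor((32 + 32)/53) = 1.
  m_2 = 53*1 - 32 = 21, d_2 = (1077 - 21^2)/53 = 636/53 = 12, a_2 = floor((32 + 21)/12) = 4.
  m_3 = 12*4 - 21 = 27, d_3 = (1077 - 27^2)/12 = 348/12 = 29, a_3 = floor((32 + 27)/29) = 2.
  m_4 = 29*2 - 27 = 31, d_4 = (1077 - 31^2)/29 = 116/29 = 4, a_4 = floor((32 + 31)/4) = 15.
  m_5 = 4*15 - 31 = 29, d_5 = (1077 - 29^2)/4 = 236/4 = 59, a_5 = floor((32 + 29)/59) = 1.
  m_6 = 59*1 - 29 = 30, d_6 = (1077 - 30^2)/59 = 177/59 = 3, a_6 = floor((32 + 30)/3) = 20.
  m_7 = 3*20 - 30 = 30, d_7 = (1077 - 30^2)/3 = 177/3 = 59, a_7 = floor((32 + 30)/59) = 1.
  m_8 = 59*1 - 30 = 29, d_8 = (1077 - 29^2)/59 = 236/59 = 4, a_8 = floor((32 + 29)/4) = 15.
  m_9 = 4*15 - 29 = 31, d_9 = (1077 - 31^2)/4 = 116/4 = 29, a_9 = floor((32 + 31)/29) = 2.
  m_10 = 29*2 - 31 = 27, d_10 = (1077 - 27^2)/29 = 348/29 = 12, a_10 = floor((32 + 27)/12) = 4.
  m_11 = 12*4 - 27 = 21, d_11 = (1077 - 21^2)/12 = 636/12 = 53, a_11 = floor((32 + 21)/53) = 1.
  m_12 = 53*1 - 21 = 32, d_12 = (1077 - 32^2)/53 = 53/53 = 1, a_12 = floor((32 + 32)/1) = 64.
  m_13 = 1*64 - 32 = 32, d_13 = (1077 - 32^2)/1 = 53/1 = 53: (m_13, d_13) = (m_1, d_1) = (32, 53), so from here the quotients repeat a_1, ..., a_12; the period length is 12.
So sqrt(1077) = [32; (1, 4, 2, 15, 1, 20, 1, 15, 2, 4, 1, 64)] with period length k = 12.
k is even, so the fundamental solution of x^2 - 1077y^2 = 1 is (p_{k-1}, q_{k-1}) = (p_11, q_11); compute convergents through index 11.
Convergents (p_i = a_i*p_{i-1} + p_{i-2}, q_i = a_i*q_{i-1} + q_{i-2} with p_{-2}=0, p_{-1}=1, q_{-2}=1, q_{-1}=0):
  i=0: a_0=32, p_0 = 32*1 + 0 = 32, q_0 = 32*0 + 1 = 1.
  i=1: a_1=1, p_1 = 1*32 + 1 = 33, q_1 = 1*1 + 0 = 1.
  i=2: a_2=4, p_2 = 4*33 + 32 = 164, q_2 = 4*1 + 1 = 5.
  i=3: a_3=2, p_3 = 2*164 + 33 = 361, q_3 = 2*5 + 1 = 11.
  i=4: a_4=15, p_4 = 15*361 + 164 = 5579, q_4 = 15*11 + 5 = 170.
  i=5: a_5=1, p_5 = 1*5579 + 361 = 5940, q_5 = 1*170 + 11 = 181.
  i=6: a_6=20, p_6 = 20*5940 + 5579 = 124379, q_6 = 20*181 + 170 = 3790.
  i=7: a_7=1, p_7 = 1*124379 + 5940 = 130319, q_7 = 1*3790 + 181 = 3971.
  i=8: a_8=15, p_8 = 15*130319 + 124379 = 2079164, q_8 = 15*3971 + 3790 = 63355.
  i=9: a_9=2, p_9 = 2*2079164 + 130319 = 4288647, q_9 = 2*63355 + 3971 = 130681.
  i=10: a_10=4, p_10 = 4*4288647 + 2079164 = 19233752, q_10 = 4*130681 + 63355 = 586079.
  i=11: a_11=1, p_11 = 1*19233752 + 4288647 = 23522399, q_11 = 1*586079 + 130681 = 716760.
Check: 23522399^2 - 1077*716760^2 = 553303254715201 - 553303254715200 = 1, so (x, y) = (23522399, 716760) solves the equation, and by the theorem it is the least positive solution.

(x, y) = (23522399, 716760)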